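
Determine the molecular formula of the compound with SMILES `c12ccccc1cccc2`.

Heavy atoms from the SMILES: 10 C.
Implicit hydrogens by atom environment:
  8 × C (aromatic): 1 H each → 8
  2 × C (aromatic): no H
  Total hydrogens = 8.
Molecular formula: C10H8

C10H8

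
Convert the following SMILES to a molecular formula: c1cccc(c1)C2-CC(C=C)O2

C11H12O

Heavy atoms from the SMILES: 11 C, 1 O.
Implicit hydrogens by atom environment:
  5 × C (aromatic): 1 H each → 5
  3 × C: 1 H each → 3
  2 × C: 2 H each → 4
  1 × C (aromatic): no H
  1 × O: no H
  Total hydrogens = 12.
Molecular formula: C11H12O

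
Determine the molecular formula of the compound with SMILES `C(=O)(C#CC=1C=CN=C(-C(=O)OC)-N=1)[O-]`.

Heavy atoms from the SMILES: 9 C, 2 N, 4 O.
Implicit hydrogens by atom environment:
  4 × C: no H
  3 × O: no H
  2 × C (aromatic): 1 H each → 2
  2 × C (aromatic): no H
  2 × N (aromatic): no H
  1 × C: 3 H
  1 × O (charge -1): no H
  Total hydrogens = 5.
Net charge -1.
Molecular formula: C9H5N2O4-

C9H5N2O4-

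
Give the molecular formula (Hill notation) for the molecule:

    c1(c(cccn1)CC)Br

C7H8BrN

Heavy atoms from the SMILES: 1 Br, 7 C, 1 N.
Implicit hydrogens by atom environment:
  3 × C (aromatic): 1 H each → 3
  2 × C (aromatic): no H
  1 × Br: no H
  1 × C: 3 H
  1 × C: 2 H
  1 × N (aromatic): no H
  Total hydrogens = 8.
Molecular formula: C7H8BrN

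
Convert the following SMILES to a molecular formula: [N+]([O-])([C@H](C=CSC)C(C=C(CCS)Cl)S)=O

Heavy atoms from the SMILES: 9 C, 1 Cl, 1 N, 2 O, 3 S.
Implicit hydrogens by atom environment:
  5 × C: 1 H each → 5
  2 × C: 2 H each → 4
  2 × S: 1 H each → 2
  1 × C: 3 H
  1 × C: no H
  1 × Cl: no H
  1 × N (charge +1): no H
  1 × O: no H
  1 × O (charge -1): no H
  1 × S: no H
  Total hydrogens = 14.
Molecular formula: C9H14ClNO2S3

C9H14ClNO2S3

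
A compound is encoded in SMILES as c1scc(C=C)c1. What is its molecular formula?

Heavy atoms from the SMILES: 6 C, 1 S.
Implicit hydrogens by atom environment:
  3 × C (aromatic): 1 H each → 3
  1 × C: 2 H
  1 × C: 1 H
  1 × C (aromatic): no H
  1 × S (aromatic): no H
  Total hydrogens = 6.
Molecular formula: C6H6S

C6H6S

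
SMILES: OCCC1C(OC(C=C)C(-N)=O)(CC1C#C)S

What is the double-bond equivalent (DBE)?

Molecular formula from the SMILES: C12H17NO3S.
DoU = (2C + 2 + N − H − X)/2 = (2·12 + 2 + 1 − 17 − 0)/2 = 10/2 = 5.
(Structurally: 1 ring(s) + 4 π bond(s) = 5.)

5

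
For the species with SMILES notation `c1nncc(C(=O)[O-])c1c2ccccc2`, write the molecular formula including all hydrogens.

C11H7N2O2-

Heavy atoms from the SMILES: 11 C, 2 N, 2 O.
Implicit hydrogens by atom environment:
  7 × C (aromatic): 1 H each → 7
  3 × C (aromatic): no H
  2 × N (aromatic): no H
  1 × C: no H
  1 × O: no H
  1 × O (charge -1): no H
  Total hydrogens = 7.
Net charge -1.
Molecular formula: C11H7N2O2-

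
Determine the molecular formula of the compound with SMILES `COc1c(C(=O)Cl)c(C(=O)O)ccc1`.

C9H7ClO4

Heavy atoms from the SMILES: 9 C, 1 Cl, 4 O.
Implicit hydrogens by atom environment:
  3 × C (aromatic): 1 H each → 3
  3 × C (aromatic): no H
  3 × O: no H
  2 × C: no H
  1 × C: 3 H
  1 × Cl: no H
  1 × O: 1 H
  Total hydrogens = 7.
Molecular formula: C9H7ClO4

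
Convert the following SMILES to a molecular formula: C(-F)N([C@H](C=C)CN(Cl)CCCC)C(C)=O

C11H20ClFN2O

Heavy atoms from the SMILES: 11 C, 1 Cl, 1 F, 2 N, 1 O.
Implicit hydrogens by atom environment:
  6 × C: 2 H each → 12
  2 × C: 3 H each → 6
  2 × C: 1 H each → 2
  2 × N: no H
  1 × C: no H
  1 × Cl: no H
  1 × F: no H
  1 × O: no H
  Total hydrogens = 20.
Molecular formula: C11H20ClFN2O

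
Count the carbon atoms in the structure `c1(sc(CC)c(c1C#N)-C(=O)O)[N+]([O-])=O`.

8

The symbol for carbon appears 8 times in the SMILES. Lowercase c denotes aromatic carbon and counts toward C.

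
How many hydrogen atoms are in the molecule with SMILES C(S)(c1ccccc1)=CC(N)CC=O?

Hydrogens are implicit in SMILES; fill each atom to its normal valence:
  5 × C (aromatic): 1 H each → 5
  3 × C: 1 H each → 3
  1 × C: 2 H
  1 × C: no H
  1 × C (aromatic): no H
  1 × N: 2 H
  1 × O: no H
  1 × S: 1 H
  Total hydrogens = 13.

13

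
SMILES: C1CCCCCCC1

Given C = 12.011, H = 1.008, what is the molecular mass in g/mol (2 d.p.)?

Molecular formula: C8H16.
M = 8×12.011 + 16×1.008 = 112.22 g/mol.

112.22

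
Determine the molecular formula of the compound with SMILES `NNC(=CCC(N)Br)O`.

C4H10BrN3O

Heavy atoms from the SMILES: 1 Br, 4 C, 3 N, 1 O.
Implicit hydrogens by atom environment:
  2 × C: 1 H each → 2
  2 × N: 2 H each → 4
  1 × Br: no H
  1 × C: 2 H
  1 × C: no H
  1 × N: 1 H
  1 × O: 1 H
  Total hydrogens = 10.
Molecular formula: C4H10BrN3O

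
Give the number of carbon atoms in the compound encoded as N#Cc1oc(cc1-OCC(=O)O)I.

The symbol for carbon appears 7 times in the SMILES. Lowercase c denotes aromatic carbon and counts toward C.

7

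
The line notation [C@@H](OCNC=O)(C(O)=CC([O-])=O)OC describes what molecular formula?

Heavy atoms from the SMILES: 7 C, 1 N, 6 O.
Implicit hydrogens by atom environment:
  4 × O: no H
  3 × C: 1 H each → 3
  2 × C: no H
  1 × C: 3 H
  1 × C: 2 H
  1 × N: 1 H
  1 × O: 1 H
  1 × O (charge -1): no H
  Total hydrogens = 10.
Net charge -1.
Molecular formula: C7H10NO6-

C7H10NO6-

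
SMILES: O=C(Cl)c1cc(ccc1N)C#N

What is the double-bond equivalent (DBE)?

7

Molecular formula from the SMILES: C8H5ClN2O.
DoU = (2C + 2 + N − H − X)/2 = (2·8 + 2 + 2 − 5 − 1)/2 = 14/2 = 7.
(Structurally: 1 ring(s) + 6 π bond(s) = 7.)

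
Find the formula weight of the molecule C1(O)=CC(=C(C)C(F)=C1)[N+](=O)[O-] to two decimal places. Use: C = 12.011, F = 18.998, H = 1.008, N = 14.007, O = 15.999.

Molecular formula: C7H6FNO3.
M = 7×12.011 + 1×18.998 + 6×1.008 + 1×14.007 + 3×15.999 = 171.13 g/mol.

171.13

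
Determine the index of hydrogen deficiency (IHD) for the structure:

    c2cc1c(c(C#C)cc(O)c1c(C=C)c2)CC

10

Molecular formula from the SMILES: C16H14O.
DoU = (2C + 2 + N − H − X)/2 = (2·16 + 2 + 0 − 14 − 0)/2 = 20/2 = 10.
(Structurally: 2 ring(s) + 8 π bond(s) = 10.)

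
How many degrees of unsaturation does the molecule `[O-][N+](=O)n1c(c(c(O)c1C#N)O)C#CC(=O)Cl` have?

9

Molecular formula from the SMILES: C8H2ClN3O5.
DoU = (2C + 2 + N − H − X)/2 = (2·8 + 2 + 3 − 2 − 1)/2 = 18/2 = 9.
(Structurally: 1 ring(s) + 8 π bond(s) = 9.)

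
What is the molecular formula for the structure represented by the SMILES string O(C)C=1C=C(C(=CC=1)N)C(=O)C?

C9H11NO2

Heavy atoms from the SMILES: 9 C, 1 N, 2 O.
Implicit hydrogens by atom environment:
  3 × C (aromatic): 1 H each → 3
  3 × C (aromatic): no H
  2 × C: 3 H each → 6
  2 × O: no H
  1 × C: no H
  1 × N: 2 H
  Total hydrogens = 11.
Molecular formula: C9H11NO2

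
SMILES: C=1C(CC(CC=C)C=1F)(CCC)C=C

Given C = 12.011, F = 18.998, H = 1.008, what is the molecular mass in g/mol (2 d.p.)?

Molecular formula: C13H19F.
M = 13×12.011 + 1×18.998 + 19×1.008 = 194.29 g/mol.

194.29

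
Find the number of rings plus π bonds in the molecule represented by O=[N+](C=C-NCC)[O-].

Molecular formula from the SMILES: C4H8N2O2.
DoU = (2C + 2 + N − H − X)/2 = (2·4 + 2 + 2 − 8 − 0)/2 = 4/2 = 2.
(Structurally: 0 ring(s) + 2 π bond(s) = 2.)

2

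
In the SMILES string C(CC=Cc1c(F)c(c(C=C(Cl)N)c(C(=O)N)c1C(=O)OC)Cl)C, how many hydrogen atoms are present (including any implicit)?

Hydrogens are implicit in SMILES; fill each atom to its normal valence:
  6 × C (aromatic): no H
  3 × C: 1 H each → 3
  3 × C: no H
  3 × O: no H
  2 × C: 3 H each → 6
  2 × C: 2 H each → 4
  2 × Cl: no H
  2 × N: 2 H each → 4
  1 × F: no H
  Total hydrogens = 17.

17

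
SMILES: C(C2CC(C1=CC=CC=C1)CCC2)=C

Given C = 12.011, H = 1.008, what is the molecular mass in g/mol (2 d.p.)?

Molecular formula: C14H18.
M = 14×12.011 + 18×1.008 = 186.30 g/mol.

186.30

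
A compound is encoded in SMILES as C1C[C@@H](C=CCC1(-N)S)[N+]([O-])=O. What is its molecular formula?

Heavy atoms from the SMILES: 7 C, 2 N, 2 O, 1 S.
Implicit hydrogens by atom environment:
  3 × C: 2 H each → 6
  3 × C: 1 H each → 3
  1 × C: no H
  1 × N: 2 H
  1 × N (charge +1): no H
  1 × O: no H
  1 × O (charge -1): no H
  1 × S: 1 H
  Total hydrogens = 12.
Molecular formula: C7H12N2O2S

C7H12N2O2S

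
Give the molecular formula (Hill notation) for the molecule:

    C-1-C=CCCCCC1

Heavy atoms from the SMILES: 8 C.
Implicit hydrogens by atom environment:
  6 × C: 2 H each → 12
  2 × C: 1 H each → 2
  Total hydrogens = 14.
Molecular formula: C8H14

C8H14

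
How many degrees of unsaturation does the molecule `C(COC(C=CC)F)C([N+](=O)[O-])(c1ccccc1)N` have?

6

Molecular formula from the SMILES: C13H17FN2O3.
DoU = (2C + 2 + N − H − X)/2 = (2·13 + 2 + 2 − 17 − 1)/2 = 12/2 = 6.
(Structurally: 1 ring(s) + 5 π bond(s) = 6.)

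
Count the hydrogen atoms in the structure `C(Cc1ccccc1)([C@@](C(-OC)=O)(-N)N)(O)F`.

Hydrogens are implicit in SMILES; fill each atom to its normal valence:
  5 × C (aromatic): 1 H each → 5
  3 × C: no H
  2 × N: 2 H each → 4
  2 × O: no H
  1 × C: 3 H
  1 × C: 2 H
  1 × C (aromatic): no H
  1 × F: no H
  1 × O: 1 H
  Total hydrogens = 15.

15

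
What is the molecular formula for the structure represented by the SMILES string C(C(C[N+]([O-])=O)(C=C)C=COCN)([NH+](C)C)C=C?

Heavy atoms from the SMILES: 12 C, 3 N, 3 O.
Implicit hydrogens by atom environment:
  5 × C: 1 H each → 5
  4 × C: 2 H each → 8
  2 × C: 3 H each → 6
  2 × O: no H
  1 × C: no H
  1 × N: 2 H
  1 × N (charge +1): 1 H
  1 × N (charge +1): no H
  1 × O (charge -1): no H
  Total hydrogens = 22.
Net charge +1.
Molecular formula: C12H22N3O3+

C12H22N3O3+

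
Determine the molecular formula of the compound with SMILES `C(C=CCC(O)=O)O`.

Heavy atoms from the SMILES: 5 C, 3 O.
Implicit hydrogens by atom environment:
  2 × C: 2 H each → 4
  2 × C: 1 H each → 2
  2 × O: 1 H each → 2
  1 × C: no H
  1 × O: no H
  Total hydrogens = 8.
Molecular formula: C5H8O3

C5H8O3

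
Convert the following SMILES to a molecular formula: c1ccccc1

C6H6

Heavy atoms from the SMILES: 6 C.
Implicit hydrogens by atom environment:
  6 × C (aromatic): 1 H each → 6
  Total hydrogens = 6.
Molecular formula: C6H6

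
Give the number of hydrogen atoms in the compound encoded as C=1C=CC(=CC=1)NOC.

Hydrogens are implicit in SMILES; fill each atom to its normal valence:
  5 × C (aromatic): 1 H each → 5
  1 × C: 3 H
  1 × C (aromatic): no H
  1 × N: 1 H
  1 × O: no H
  Total hydrogens = 9.

9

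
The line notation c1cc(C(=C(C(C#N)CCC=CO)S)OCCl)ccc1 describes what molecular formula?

Heavy atoms from the SMILES: 15 C, 1 Cl, 1 N, 2 O, 1 S.
Implicit hydrogens by atom environment:
  5 × C (aromatic): 1 H each → 5
  3 × C: 2 H each → 6
  3 × C: 1 H each → 3
  3 × C: no H
  1 × C (aromatic): no H
  1 × Cl: no H
  1 × N: no H
  1 × O: 1 H
  1 × O: no H
  1 × S: 1 H
  Total hydrogens = 16.
Molecular formula: C15H16ClNO2S

C15H16ClNO2S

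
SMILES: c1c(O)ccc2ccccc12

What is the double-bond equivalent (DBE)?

Molecular formula from the SMILES: C10H8O.
DoU = (2C + 2 + N − H − X)/2 = (2·10 + 2 + 0 − 8 − 0)/2 = 14/2 = 7.
(Structurally: 2 ring(s) + 5 π bond(s) = 7.)

7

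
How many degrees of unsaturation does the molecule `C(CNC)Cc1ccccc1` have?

Molecular formula from the SMILES: C10H15N.
DoU = (2C + 2 + N − H − X)/2 = (2·10 + 2 + 1 − 15 − 0)/2 = 8/2 = 4.
(Structurally: 1 ring(s) + 3 π bond(s) = 4.)

4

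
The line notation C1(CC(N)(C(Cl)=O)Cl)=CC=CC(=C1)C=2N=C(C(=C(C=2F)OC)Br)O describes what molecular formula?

Heavy atoms from the SMILES: 1 Br, 15 C, 2 Cl, 1 F, 2 N, 3 O.
Implicit hydrogens by atom environment:
  7 × C (aromatic): no H
  4 × C (aromatic): 1 H each → 4
  2 × C: no H
  2 × Cl: no H
  2 × O: no H
  1 × Br: no H
  1 × C: 3 H
  1 × C: 2 H
  1 × F: no H
  1 × N: 2 H
  1 × N (aromatic): no H
  1 × O: 1 H
  Total hydrogens = 12.
Molecular formula: C15H12BrCl2FN2O3

C15H12BrCl2FN2O3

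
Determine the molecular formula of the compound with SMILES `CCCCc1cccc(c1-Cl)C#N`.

C11H12ClN

Heavy atoms from the SMILES: 11 C, 1 Cl, 1 N.
Implicit hydrogens by atom environment:
  3 × C: 2 H each → 6
  3 × C (aromatic): 1 H each → 3
  3 × C (aromatic): no H
  1 × C: 3 H
  1 × C: no H
  1 × Cl: no H
  1 × N: no H
  Total hydrogens = 12.
Molecular formula: C11H12ClN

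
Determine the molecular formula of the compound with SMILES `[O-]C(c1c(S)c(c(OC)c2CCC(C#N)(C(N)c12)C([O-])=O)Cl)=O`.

[C14H11ClN2O5S]2-

Heavy atoms from the SMILES: 14 C, 1 Cl, 2 N, 5 O, 1 S.
Implicit hydrogens by atom environment:
  6 × C (aromatic): no H
  4 × C: no H
  3 × O: no H
  2 × C: 2 H each → 4
  2 × O (charge -1): no H
  1 × C: 3 H
  1 × C: 1 H
  1 × Cl: no H
  1 × N: 2 H
  1 × N: no H
  1 × S: 1 H
  Total hydrogens = 11.
Net charge -2.
Molecular formula: [C14H11ClN2O5S]2-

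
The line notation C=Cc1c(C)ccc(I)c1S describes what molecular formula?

Heavy atoms from the SMILES: 9 C, 1 I, 1 S.
Implicit hydrogens by atom environment:
  4 × C (aromatic): no H
  2 × C (aromatic): 1 H each → 2
  1 × C: 3 H
  1 × C: 2 H
  1 × C: 1 H
  1 × I: no H
  1 × S: 1 H
  Total hydrogens = 9.
Molecular formula: C9H9IS

C9H9IS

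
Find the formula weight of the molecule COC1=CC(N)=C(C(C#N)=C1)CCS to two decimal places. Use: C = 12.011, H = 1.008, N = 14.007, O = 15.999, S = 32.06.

208.28

Molecular formula: C10H12N2OS.
M = 10×12.011 + 12×1.008 + 2×14.007 + 1×15.999 + 1×32.06 = 208.28 g/mol.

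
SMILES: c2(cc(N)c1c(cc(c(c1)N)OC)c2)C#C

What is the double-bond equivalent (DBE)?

Molecular formula from the SMILES: C13H12N2O.
DoU = (2C + 2 + N − H − X)/2 = (2·13 + 2 + 2 − 12 − 0)/2 = 18/2 = 9.
(Structurally: 2 ring(s) + 7 π bond(s) = 9.)

9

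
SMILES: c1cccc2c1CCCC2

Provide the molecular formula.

C10H12

Heavy atoms from the SMILES: 10 C.
Implicit hydrogens by atom environment:
  4 × C: 2 H each → 8
  4 × C (aromatic): 1 H each → 4
  2 × C (aromatic): no H
  Total hydrogens = 12.
Molecular formula: C10H12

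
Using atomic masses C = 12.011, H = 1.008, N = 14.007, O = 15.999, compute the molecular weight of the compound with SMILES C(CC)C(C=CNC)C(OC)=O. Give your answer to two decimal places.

Molecular formula: C9H17NO2.
M = 9×12.011 + 17×1.008 + 1×14.007 + 2×15.999 = 171.24 g/mol.

171.24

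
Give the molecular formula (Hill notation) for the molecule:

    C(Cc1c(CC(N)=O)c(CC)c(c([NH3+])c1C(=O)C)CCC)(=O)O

C17H25N2O4+

Heavy atoms from the SMILES: 17 C, 2 N, 4 O.
Implicit hydrogens by atom environment:
  6 × C (aromatic): no H
  5 × C: 2 H each → 10
  3 × C: 3 H each → 9
  3 × C: no H
  3 × O: no H
  1 × N (charge +1): 3 H
  1 × N: 2 H
  1 × O: 1 H
  Total hydrogens = 25.
Net charge +1.
Molecular formula: C17H25N2O4+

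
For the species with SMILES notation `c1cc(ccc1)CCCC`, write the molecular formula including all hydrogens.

C10H14

Heavy atoms from the SMILES: 10 C.
Implicit hydrogens by atom environment:
  5 × C (aromatic): 1 H each → 5
  3 × C: 2 H each → 6
  1 × C: 3 H
  1 × C (aromatic): no H
  Total hydrogens = 14.
Molecular formula: C10H14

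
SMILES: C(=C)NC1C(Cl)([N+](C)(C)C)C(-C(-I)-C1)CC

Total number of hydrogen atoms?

23

Hydrogens are implicit in SMILES; fill each atom to its normal valence:
  4 × C: 3 H each → 12
  4 × C: 1 H each → 4
  3 × C: 2 H each → 6
  1 × C: no H
  1 × Cl: no H
  1 × I: no H
  1 × N: 1 H
  1 × N (charge +1): no H
  Total hydrogens = 23.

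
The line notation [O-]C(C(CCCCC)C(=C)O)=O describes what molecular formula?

Heavy atoms from the SMILES: 9 C, 3 O.
Implicit hydrogens by atom environment:
  5 × C: 2 H each → 10
  2 × C: no H
  1 × C: 3 H
  1 × C: 1 H
  1 × O: 1 H
  1 × O: no H
  1 × O (charge -1): no H
  Total hydrogens = 15.
Net charge -1.
Molecular formula: C9H15O3-

C9H15O3-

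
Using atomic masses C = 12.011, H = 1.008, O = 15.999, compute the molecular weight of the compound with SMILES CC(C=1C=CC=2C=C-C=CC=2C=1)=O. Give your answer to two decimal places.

170.21

Molecular formula: C12H10O.
M = 12×12.011 + 10×1.008 + 1×15.999 = 170.21 g/mol.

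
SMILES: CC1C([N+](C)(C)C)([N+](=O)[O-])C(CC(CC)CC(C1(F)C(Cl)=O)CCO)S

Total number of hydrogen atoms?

31

Hydrogens are implicit in SMILES; fill each atom to its normal valence:
  5 × C: 3 H each → 15
  5 × C: 2 H each → 10
  4 × C: 1 H each → 4
  3 × C: no H
  2 × N (charge +1): no H
  2 × O: no H
  1 × Cl: no H
  1 × F: no H
  1 × O: 1 H
  1 × O (charge -1): no H
  1 × S: 1 H
  Total hydrogens = 31.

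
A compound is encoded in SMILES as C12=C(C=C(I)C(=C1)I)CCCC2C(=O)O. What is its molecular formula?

Heavy atoms from the SMILES: 11 C, 2 I, 2 O.
Implicit hydrogens by atom environment:
  4 × C (aromatic): no H
  3 × C: 2 H each → 6
  2 × C (aromatic): 1 H each → 2
  2 × I: no H
  1 × C: 1 H
  1 × C: no H
  1 × O: 1 H
  1 × O: no H
  Total hydrogens = 10.
Molecular formula: C11H10I2O2

C11H10I2O2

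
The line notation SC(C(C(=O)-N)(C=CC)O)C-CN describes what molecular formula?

C8H16N2O2S

Heavy atoms from the SMILES: 8 C, 2 N, 2 O, 1 S.
Implicit hydrogens by atom environment:
  3 × C: 1 H each → 3
  2 × C: 2 H each → 4
  2 × C: no H
  2 × N: 2 H each → 4
  1 × C: 3 H
  1 × O: 1 H
  1 × O: no H
  1 × S: 1 H
  Total hydrogens = 16.
Molecular formula: C8H16N2O2S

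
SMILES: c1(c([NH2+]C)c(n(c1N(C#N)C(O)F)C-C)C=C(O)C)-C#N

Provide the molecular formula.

C13H17FN5O2+

Heavy atoms from the SMILES: 13 C, 1 F, 5 N, 2 O.
Implicit hydrogens by atom environment:
  4 × C (aromatic): no H
  3 × C: 3 H each → 9
  3 × C: no H
  3 × N: no H
  2 × C: 1 H each → 2
  2 × O: 1 H each → 2
  1 × C: 2 H
  1 × F: no H
  1 × N (charge +1): 2 H
  1 × N (aromatic): no H
  Total hydrogens = 17.
Net charge +1.
Molecular formula: C13H17FN5O2+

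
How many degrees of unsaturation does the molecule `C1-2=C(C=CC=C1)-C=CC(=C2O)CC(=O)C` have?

Molecular formula from the SMILES: C13H12O2.
DoU = (2C + 2 + N − H − X)/2 = (2·13 + 2 + 0 − 12 − 0)/2 = 16/2 = 8.
(Structurally: 2 ring(s) + 6 π bond(s) = 8.)

8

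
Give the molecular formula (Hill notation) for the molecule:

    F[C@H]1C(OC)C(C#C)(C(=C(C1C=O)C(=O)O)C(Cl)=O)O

Heavy atoms from the SMILES: 12 C, 1 Cl, 1 F, 6 O.
Implicit hydrogens by atom environment:
  6 × C: no H
  5 × C: 1 H each → 5
  4 × O: no H
  2 × O: 1 H each → 2
  1 × C: 3 H
  1 × Cl: no H
  1 × F: no H
  Total hydrogens = 10.
Molecular formula: C12H10ClFO6

C12H10ClFO6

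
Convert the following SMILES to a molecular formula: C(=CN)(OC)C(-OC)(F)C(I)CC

Heavy atoms from the SMILES: 8 C, 1 F, 1 I, 1 N, 2 O.
Implicit hydrogens by atom environment:
  3 × C: 3 H each → 9
  2 × C: 1 H each → 2
  2 × C: no H
  2 × O: no H
  1 × C: 2 H
  1 × F: no H
  1 × I: no H
  1 × N: 2 H
  Total hydrogens = 15.
Molecular formula: C8H15FINO2

C8H15FINO2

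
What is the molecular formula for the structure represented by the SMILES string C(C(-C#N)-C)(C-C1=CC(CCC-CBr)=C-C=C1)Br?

Heavy atoms from the SMILES: 2 Br, 15 C, 1 N.
Implicit hydrogens by atom environment:
  5 × C: 2 H each → 10
  4 × C (aromatic): 1 H each → 4
  2 × Br: no H
  2 × C: 1 H each → 2
  2 × C (aromatic): no H
  1 × C: 3 H
  1 × C: no H
  1 × N: no H
  Total hydrogens = 19.
Molecular formula: C15H19Br2N

C15H19Br2N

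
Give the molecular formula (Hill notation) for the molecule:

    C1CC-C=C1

C5H8

Heavy atoms from the SMILES: 5 C.
Implicit hydrogens by atom environment:
  3 × C: 2 H each → 6
  2 × C: 1 H each → 2
  Total hydrogens = 8.
Molecular formula: C5H8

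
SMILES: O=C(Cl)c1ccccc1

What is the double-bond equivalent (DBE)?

Molecular formula from the SMILES: C7H5ClO.
DoU = (2C + 2 + N − H − X)/2 = (2·7 + 2 + 0 − 5 − 1)/2 = 10/2 = 5.
(Structurally: 1 ring(s) + 4 π bond(s) = 5.)

5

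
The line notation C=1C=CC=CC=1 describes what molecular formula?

C6H6

Heavy atoms from the SMILES: 6 C.
Implicit hydrogens by atom environment:
  6 × C (aromatic): 1 H each → 6
  Total hydrogens = 6.
Molecular formula: C6H6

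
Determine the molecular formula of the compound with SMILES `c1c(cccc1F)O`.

C6H5FO

Heavy atoms from the SMILES: 6 C, 1 F, 1 O.
Implicit hydrogens by atom environment:
  4 × C (aromatic): 1 H each → 4
  2 × C (aromatic): no H
  1 × F: no H
  1 × O: 1 H
  Total hydrogens = 5.
Molecular formula: C6H5FO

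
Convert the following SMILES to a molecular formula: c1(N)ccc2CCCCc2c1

Heavy atoms from the SMILES: 10 C, 1 N.
Implicit hydrogens by atom environment:
  4 × C: 2 H each → 8
  3 × C (aromatic): 1 H each → 3
  3 × C (aromatic): no H
  1 × N: 2 H
  Total hydrogens = 13.
Molecular formula: C10H13N

C10H13N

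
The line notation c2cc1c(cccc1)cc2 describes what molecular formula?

C10H8

Heavy atoms from the SMILES: 10 C.
Implicit hydrogens by atom environment:
  8 × C (aromatic): 1 H each → 8
  2 × C (aromatic): no H
  Total hydrogens = 8.
Molecular formula: C10H8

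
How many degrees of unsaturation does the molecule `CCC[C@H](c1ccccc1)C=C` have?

Molecular formula from the SMILES: C12H16.
DoU = (2C + 2 + N − H − X)/2 = (2·12 + 2 + 0 − 16 − 0)/2 = 10/2 = 5.
(Structurally: 1 ring(s) + 4 π bond(s) = 5.)

5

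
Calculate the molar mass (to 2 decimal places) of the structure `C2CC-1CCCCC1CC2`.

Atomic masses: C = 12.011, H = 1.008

138.25

Molecular formula: C10H18.
M = 10×12.011 + 18×1.008 = 138.25 g/mol.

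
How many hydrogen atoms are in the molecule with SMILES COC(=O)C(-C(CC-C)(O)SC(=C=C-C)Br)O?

17

Hydrogens are implicit in SMILES; fill each atom to its normal valence:
  4 × C: no H
  3 × C: 3 H each → 9
  2 × C: 2 H each → 4
  2 × C: 1 H each → 2
  2 × O: 1 H each → 2
  2 × O: no H
  1 × Br: no H
  1 × S: no H
  Total hydrogens = 17.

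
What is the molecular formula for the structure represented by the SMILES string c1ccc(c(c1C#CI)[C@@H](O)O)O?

Heavy atoms from the SMILES: 9 C, 1 I, 3 O.
Implicit hydrogens by atom environment:
  3 × C (aromatic): 1 H each → 3
  3 × C (aromatic): no H
  3 × O: 1 H each → 3
  2 × C: no H
  1 × C: 1 H
  1 × I: no H
  Total hydrogens = 7.
Molecular formula: C9H7IO3

C9H7IO3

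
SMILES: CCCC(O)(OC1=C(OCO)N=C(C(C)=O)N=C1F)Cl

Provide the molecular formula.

Heavy atoms from the SMILES: 11 C, 1 Cl, 1 F, 2 N, 5 O.
Implicit hydrogens by atom environment:
  4 × C (aromatic): no H
  3 × C: 2 H each → 6
  3 × O: no H
  2 × C: 3 H each → 6
  2 × C: no H
  2 × N (aromatic): no H
  2 × O: 1 H each → 2
  1 × Cl: no H
  1 × F: no H
  Total hydrogens = 14.
Molecular formula: C11H14ClFN2O5

C11H14ClFN2O5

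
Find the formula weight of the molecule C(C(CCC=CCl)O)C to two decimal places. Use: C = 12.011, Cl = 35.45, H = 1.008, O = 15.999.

Molecular formula: C7H13ClO.
M = 7×12.011 + 1×35.45 + 13×1.008 + 1×15.999 = 148.63 g/mol.

148.63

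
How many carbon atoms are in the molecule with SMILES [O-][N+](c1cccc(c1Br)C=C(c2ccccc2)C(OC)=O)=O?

The symbol for carbon appears 16 times in the SMILES. Lowercase c denotes aromatic carbon and counts toward C.

16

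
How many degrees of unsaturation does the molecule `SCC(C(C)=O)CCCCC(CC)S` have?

1

Molecular formula from the SMILES: C11H22OS2.
DoU = (2C + 2 + N − H − X)/2 = (2·11 + 2 + 0 − 22 − 0)/2 = 2/2 = 1.
(Structurally: 0 ring(s) + 1 π bond(s) = 1.)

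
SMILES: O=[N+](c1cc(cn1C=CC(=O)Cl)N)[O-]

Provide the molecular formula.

C7H6ClN3O3

Heavy atoms from the SMILES: 7 C, 1 Cl, 3 N, 3 O.
Implicit hydrogens by atom environment:
  2 × C (aromatic): 1 H each → 2
  2 × C: 1 H each → 2
  2 × C (aromatic): no H
  2 × O: no H
  1 × C: no H
  1 × Cl: no H
  1 × N: 2 H
  1 × N (aromatic): no H
  1 × N (charge +1): no H
  1 × O (charge -1): no H
  Total hydrogens = 6.
Molecular formula: C7H6ClN3O3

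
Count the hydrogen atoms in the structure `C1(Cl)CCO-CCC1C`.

Hydrogens are implicit in SMILES; fill each atom to its normal valence:
  4 × C: 2 H each → 8
  2 × C: 1 H each → 2
  1 × C: 3 H
  1 × Cl: no H
  1 × O: no H
  Total hydrogens = 13.

13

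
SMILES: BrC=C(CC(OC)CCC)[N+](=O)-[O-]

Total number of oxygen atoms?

The symbol for oxygen appears 3 times in the SMILES.

3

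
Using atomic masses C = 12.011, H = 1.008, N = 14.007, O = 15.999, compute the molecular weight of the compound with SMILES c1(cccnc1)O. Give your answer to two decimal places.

95.10

Molecular formula: C5H5NO.
M = 5×12.011 + 5×1.008 + 1×14.007 + 1×15.999 = 95.10 g/mol.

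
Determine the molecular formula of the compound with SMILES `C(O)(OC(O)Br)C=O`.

Heavy atoms from the SMILES: 1 Br, 3 C, 4 O.
Implicit hydrogens by atom environment:
  3 × C: 1 H each → 3
  2 × O: 1 H each → 2
  2 × O: no H
  1 × Br: no H
  Total hydrogens = 5.
Molecular formula: C3H5BrO4

C3H5BrO4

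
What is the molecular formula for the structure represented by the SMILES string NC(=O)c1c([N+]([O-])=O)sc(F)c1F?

Heavy atoms from the SMILES: 5 C, 2 F, 2 N, 3 O, 1 S.
Implicit hydrogens by atom environment:
  4 × C (aromatic): no H
  2 × F: no H
  2 × O: no H
  1 × C: no H
  1 × N: 2 H
  1 × N (charge +1): no H
  1 × O (charge -1): no H
  1 × S (aromatic): no H
  Total hydrogens = 2.
Molecular formula: C5H2F2N2O3S

C5H2F2N2O3S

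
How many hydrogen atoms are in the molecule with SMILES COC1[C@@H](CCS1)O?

10

Hydrogens are implicit in SMILES; fill each atom to its normal valence:
  2 × C: 2 H each → 4
  2 × C: 1 H each → 2
  1 × C: 3 H
  1 × O: 1 H
  1 × O: no H
  1 × S: no H
  Total hydrogens = 10.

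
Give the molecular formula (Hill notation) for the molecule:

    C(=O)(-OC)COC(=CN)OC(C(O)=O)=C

C8H11NO6

Heavy atoms from the SMILES: 8 C, 1 N, 6 O.
Implicit hydrogens by atom environment:
  5 × O: no H
  4 × C: no H
  2 × C: 2 H each → 4
  1 × C: 3 H
  1 × C: 1 H
  1 × N: 2 H
  1 × O: 1 H
  Total hydrogens = 11.
Molecular formula: C8H11NO6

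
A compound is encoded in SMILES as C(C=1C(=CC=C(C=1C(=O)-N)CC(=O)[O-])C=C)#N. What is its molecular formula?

Heavy atoms from the SMILES: 12 C, 2 N, 3 O.
Implicit hydrogens by atom environment:
  4 × C (aromatic): no H
  3 × C: no H
  2 × C: 2 H each → 4
  2 × C (aromatic): 1 H each → 2
  2 × O: no H
  1 × C: 1 H
  1 × N: 2 H
  1 × N: no H
  1 × O (charge -1): no H
  Total hydrogens = 9.
Net charge -1.
Molecular formula: C12H9N2O3-

C12H9N2O3-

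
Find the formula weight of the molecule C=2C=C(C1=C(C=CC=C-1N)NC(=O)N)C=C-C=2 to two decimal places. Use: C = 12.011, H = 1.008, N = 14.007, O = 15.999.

Molecular formula: C13H13N3O.
M = 13×12.011 + 13×1.008 + 3×14.007 + 1×15.999 = 227.27 g/mol.

227.27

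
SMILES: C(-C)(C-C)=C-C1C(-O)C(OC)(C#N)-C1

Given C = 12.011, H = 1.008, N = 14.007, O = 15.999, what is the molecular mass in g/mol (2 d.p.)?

Molecular formula: C11H17NO2.
M = 11×12.011 + 17×1.008 + 1×14.007 + 2×15.999 = 195.26 g/mol.

195.26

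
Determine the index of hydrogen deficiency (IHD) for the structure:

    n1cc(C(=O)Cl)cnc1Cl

Molecular formula from the SMILES: C5H2Cl2N2O.
DoU = (2C + 2 + N − H − X)/2 = (2·5 + 2 + 2 − 2 − 2)/2 = 10/2 = 5.
(Structurally: 1 ring(s) + 4 π bond(s) = 5.)

5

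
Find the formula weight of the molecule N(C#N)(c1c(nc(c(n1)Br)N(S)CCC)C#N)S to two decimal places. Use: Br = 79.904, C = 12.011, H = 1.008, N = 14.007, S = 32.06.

Molecular formula: C9H9BrN6S2.
M = 1×79.904 + 9×12.011 + 9×1.008 + 6×14.007 + 2×32.06 = 345.24 g/mol.

345.24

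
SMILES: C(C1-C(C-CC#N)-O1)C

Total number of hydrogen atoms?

Hydrogens are implicit in SMILES; fill each atom to its normal valence:
  3 × C: 2 H each → 6
  2 × C: 1 H each → 2
  1 × C: 3 H
  1 × C: no H
  1 × N: no H
  1 × O: no H
  Total hydrogens = 11.

11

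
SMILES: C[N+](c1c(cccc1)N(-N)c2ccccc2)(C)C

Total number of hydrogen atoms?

20

Hydrogens are implicit in SMILES; fill each atom to its normal valence:
  9 × C (aromatic): 1 H each → 9
  3 × C: 3 H each → 9
  3 × C (aromatic): no H
  1 × N: 2 H
  1 × N (charge +1): no H
  1 × N: no H
  Total hydrogens = 20.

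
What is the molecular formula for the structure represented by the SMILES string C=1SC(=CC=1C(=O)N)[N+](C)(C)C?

Heavy atoms from the SMILES: 8 C, 2 N, 1 O, 1 S.
Implicit hydrogens by atom environment:
  3 × C: 3 H each → 9
  2 × C (aromatic): 1 H each → 2
  2 × C (aromatic): no H
  1 × C: no H
  1 × N: 2 H
  1 × N (charge +1): no H
  1 × O: no H
  1 × S (aromatic): no H
  Total hydrogens = 13.
Net charge +1.
Molecular formula: C8H13N2OS+

C8H13N2OS+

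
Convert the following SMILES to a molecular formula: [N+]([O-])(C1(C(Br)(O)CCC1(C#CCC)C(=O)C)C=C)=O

Heavy atoms from the SMILES: 1 Br, 13 C, 1 N, 4 O.
Implicit hydrogens by atom environment:
  6 × C: no H
  4 × C: 2 H each → 8
  2 × C: 3 H each → 6
  2 × O: no H
  1 × Br: no H
  1 × C: 1 H
  1 × N (charge +1): no H
  1 × O: 1 H
  1 × O (charge -1): no H
  Total hydrogens = 16.
Molecular formula: C13H16BrNO4

C13H16BrNO4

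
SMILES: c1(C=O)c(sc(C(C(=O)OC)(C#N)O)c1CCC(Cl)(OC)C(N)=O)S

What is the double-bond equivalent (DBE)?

8

Molecular formula from the SMILES: C14H15ClN2O6S2.
DoU = (2C + 2 + N − H − X)/2 = (2·14 + 2 + 2 − 15 − 1)/2 = 16/2 = 8.
(Structurally: 1 ring(s) + 7 π bond(s) = 8.)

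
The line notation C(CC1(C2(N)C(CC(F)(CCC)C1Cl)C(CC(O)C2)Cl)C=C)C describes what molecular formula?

C18H30Cl2FNO

Heavy atoms from the SMILES: 18 C, 2 Cl, 1 F, 1 N, 1 O.
Implicit hydrogens by atom environment:
  8 × C: 2 H each → 16
  5 × C: 1 H each → 5
  3 × C: no H
  2 × C: 3 H each → 6
  2 × Cl: no H
  1 × F: no H
  1 × N: 2 H
  1 × O: 1 H
  Total hydrogens = 30.
Molecular formula: C18H30Cl2FNO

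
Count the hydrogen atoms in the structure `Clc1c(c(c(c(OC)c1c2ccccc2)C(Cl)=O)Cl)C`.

Hydrogens are implicit in SMILES; fill each atom to its normal valence:
  7 × C (aromatic): no H
  5 × C (aromatic): 1 H each → 5
  3 × Cl: no H
  2 × C: 3 H each → 6
  2 × O: no H
  1 × C: no H
  Total hydrogens = 11.

11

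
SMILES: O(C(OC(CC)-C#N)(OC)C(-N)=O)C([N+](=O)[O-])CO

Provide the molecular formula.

C9H15N3O7

Heavy atoms from the SMILES: 9 C, 3 N, 7 O.
Implicit hydrogens by atom environment:
  5 × O: no H
  3 × C: no H
  2 × C: 3 H each → 6
  2 × C: 2 H each → 4
  2 × C: 1 H each → 2
  1 × N: 2 H
  1 × N (charge +1): no H
  1 × N: no H
  1 × O: 1 H
  1 × O (charge -1): no H
  Total hydrogens = 15.
Molecular formula: C9H15N3O7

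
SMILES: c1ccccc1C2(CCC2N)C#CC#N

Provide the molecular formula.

C13H12N2

Heavy atoms from the SMILES: 13 C, 2 N.
Implicit hydrogens by atom environment:
  5 × C (aromatic): 1 H each → 5
  4 × C: no H
  2 × C: 2 H each → 4
  1 × C: 1 H
  1 × C (aromatic): no H
  1 × N: 2 H
  1 × N: no H
  Total hydrogens = 12.
Molecular formula: C13H12N2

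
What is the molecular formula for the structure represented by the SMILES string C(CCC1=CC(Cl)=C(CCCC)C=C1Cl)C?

Heavy atoms from the SMILES: 14 C, 2 Cl.
Implicit hydrogens by atom environment:
  6 × C: 2 H each → 12
  4 × C (aromatic): no H
  2 × C: 3 H each → 6
  2 × C (aromatic): 1 H each → 2
  2 × Cl: no H
  Total hydrogens = 20.
Molecular formula: C14H20Cl2

C14H20Cl2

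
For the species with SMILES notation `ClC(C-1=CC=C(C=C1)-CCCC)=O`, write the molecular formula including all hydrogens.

Heavy atoms from the SMILES: 11 C, 1 Cl, 1 O.
Implicit hydrogens by atom environment:
  4 × C (aromatic): 1 H each → 4
  3 × C: 2 H each → 6
  2 × C (aromatic): no H
  1 × C: 3 H
  1 × C: no H
  1 × Cl: no H
  1 × O: no H
  Total hydrogens = 13.
Molecular formula: C11H13ClO

C11H13ClO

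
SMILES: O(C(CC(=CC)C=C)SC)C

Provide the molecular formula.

C9H16OS

Heavy atoms from the SMILES: 9 C, 1 O, 1 S.
Implicit hydrogens by atom environment:
  3 × C: 3 H each → 9
  3 × C: 1 H each → 3
  2 × C: 2 H each → 4
  1 × C: no H
  1 × O: no H
  1 × S: no H
  Total hydrogens = 16.
Molecular formula: C9H16OS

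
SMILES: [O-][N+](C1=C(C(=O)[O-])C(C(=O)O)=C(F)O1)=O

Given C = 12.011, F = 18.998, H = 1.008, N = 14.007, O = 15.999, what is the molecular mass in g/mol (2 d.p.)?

218.07

Molecular formula: C6HFNO7-.
M = 6×12.011 + 1×18.998 + 1×1.008 + 1×14.007 + 7×15.999 = 218.07 g/mol.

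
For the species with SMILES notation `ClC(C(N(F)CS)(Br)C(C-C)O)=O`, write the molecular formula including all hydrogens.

C6H10BrClFNO2S

Heavy atoms from the SMILES: 1 Br, 6 C, 1 Cl, 1 F, 1 N, 2 O, 1 S.
Implicit hydrogens by atom environment:
  2 × C: 2 H each → 4
  2 × C: no H
  1 × Br: no H
  1 × C: 3 H
  1 × C: 1 H
  1 × Cl: no H
  1 × F: no H
  1 × N: no H
  1 × O: 1 H
  1 × O: no H
  1 × S: 1 H
  Total hydrogens = 10.
Molecular formula: C6H10BrClFNO2S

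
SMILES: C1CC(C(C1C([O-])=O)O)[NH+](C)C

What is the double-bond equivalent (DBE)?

2

Molecular formula from the SMILES: C8H15NO3.
DoU = (2C + 2 + N − H − X)/2 = (2·8 + 2 + 1 − 15 − 0)/2 = 4/2 = 2.
(Structurally: 1 ring(s) + 1 π bond(s) = 2.)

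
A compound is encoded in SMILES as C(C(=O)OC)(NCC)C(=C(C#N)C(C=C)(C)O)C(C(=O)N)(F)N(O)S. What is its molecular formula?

C14H21FN4O5S

Heavy atoms from the SMILES: 14 C, 1 F, 4 N, 5 O, 1 S.
Implicit hydrogens by atom environment:
  7 × C: no H
  3 × C: 3 H each → 9
  3 × O: no H
  2 × C: 2 H each → 4
  2 × C: 1 H each → 2
  2 × N: no H
  2 × O: 1 H each → 2
  1 × F: no H
  1 × N: 2 H
  1 × N: 1 H
  1 × S: 1 H
  Total hydrogens = 21.
Molecular formula: C14H21FN4O5S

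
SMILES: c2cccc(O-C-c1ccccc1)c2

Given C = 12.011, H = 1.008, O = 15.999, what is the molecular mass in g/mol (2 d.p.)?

184.24

Molecular formula: C13H12O.
M = 13×12.011 + 12×1.008 + 1×15.999 = 184.24 g/mol.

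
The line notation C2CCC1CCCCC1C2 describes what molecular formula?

Heavy atoms from the SMILES: 10 C.
Implicit hydrogens by atom environment:
  8 × C: 2 H each → 16
  2 × C: 1 H each → 2
  Total hydrogens = 18.
Molecular formula: C10H18

C10H18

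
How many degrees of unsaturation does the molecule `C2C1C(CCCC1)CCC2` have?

Molecular formula from the SMILES: C10H18.
DoU = (2C + 2 + N − H − X)/2 = (2·10 + 2 + 0 − 18 − 0)/2 = 4/2 = 2.
(Structurally: 2 ring(s) + 0 π bond(s) = 2.)

2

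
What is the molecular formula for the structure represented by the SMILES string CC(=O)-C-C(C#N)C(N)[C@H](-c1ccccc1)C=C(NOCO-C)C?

Heavy atoms from the SMILES: 18 C, 3 N, 3 O.
Implicit hydrogens by atom environment:
  5 × C (aromatic): 1 H each → 5
  4 × C: 1 H each → 4
  3 × C: 3 H each → 9
  3 × C: no H
  3 × O: no H
  2 × C: 2 H each → 4
  1 × C (aromatic): no H
  1 × N: 2 H
  1 × N: 1 H
  1 × N: no H
  Total hydrogens = 25.
Molecular formula: C18H25N3O3

C18H25N3O3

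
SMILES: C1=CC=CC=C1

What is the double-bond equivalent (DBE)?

Molecular formula from the SMILES: C6H6.
DoU = (2C + 2 + N − H − X)/2 = (2·6 + 2 + 0 − 6 − 0)/2 = 8/2 = 4.
(Structurally: 1 ring(s) + 3 π bond(s) = 4.)

4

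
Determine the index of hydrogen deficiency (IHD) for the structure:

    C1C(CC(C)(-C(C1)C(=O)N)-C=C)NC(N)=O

4

Molecular formula from the SMILES: C11H19N3O2.
DoU = (2C + 2 + N − H − X)/2 = (2·11 + 2 + 3 − 19 − 0)/2 = 8/2 = 4.
(Structurally: 1 ring(s) + 3 π bond(s) = 4.)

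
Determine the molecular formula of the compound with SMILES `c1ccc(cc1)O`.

C6H6O

Heavy atoms from the SMILES: 6 C, 1 O.
Implicit hydrogens by atom environment:
  5 × C (aromatic): 1 H each → 5
  1 × C (aromatic): no H
  1 × O: 1 H
  Total hydrogens = 6.
Molecular formula: C6H6O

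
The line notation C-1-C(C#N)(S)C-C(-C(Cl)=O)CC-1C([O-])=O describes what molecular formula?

C9H9ClNO3S-

Heavy atoms from the SMILES: 9 C, 1 Cl, 1 N, 3 O, 1 S.
Implicit hydrogens by atom environment:
  4 × C: no H
  3 × C: 2 H each → 6
  2 × C: 1 H each → 2
  2 × O: no H
  1 × Cl: no H
  1 × N: no H
  1 × O (charge -1): no H
  1 × S: 1 H
  Total hydrogens = 9.
Net charge -1.
Molecular formula: C9H9ClNO3S-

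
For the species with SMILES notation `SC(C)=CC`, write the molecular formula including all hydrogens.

C4H8S

Heavy atoms from the SMILES: 4 C, 1 S.
Implicit hydrogens by atom environment:
  2 × C: 3 H each → 6
  1 × C: 1 H
  1 × C: no H
  1 × S: 1 H
  Total hydrogens = 8.
Molecular formula: C4H8S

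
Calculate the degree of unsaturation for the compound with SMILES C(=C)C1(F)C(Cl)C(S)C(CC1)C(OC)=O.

3

Molecular formula from the SMILES: C10H14ClFO2S.
DoU = (2C + 2 + N − H − X)/2 = (2·10 + 2 + 0 − 14 − 2)/2 = 6/2 = 3.
(Structurally: 1 ring(s) + 2 π bond(s) = 3.)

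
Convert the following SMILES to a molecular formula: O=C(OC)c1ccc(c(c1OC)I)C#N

Heavy atoms from the SMILES: 10 C, 1 I, 1 N, 3 O.
Implicit hydrogens by atom environment:
  4 × C (aromatic): no H
  3 × O: no H
  2 × C: 3 H each → 6
  2 × C (aromatic): 1 H each → 2
  2 × C: no H
  1 × I: no H
  1 × N: no H
  Total hydrogens = 8.
Molecular formula: C10H8INO3

C10H8INO3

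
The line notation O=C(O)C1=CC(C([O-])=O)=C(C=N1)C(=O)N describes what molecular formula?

C8H5N2O5-

Heavy atoms from the SMILES: 8 C, 2 N, 5 O.
Implicit hydrogens by atom environment:
  3 × C (aromatic): no H
  3 × C: no H
  3 × O: no H
  2 × C (aromatic): 1 H each → 2
  1 × N: 2 H
  1 × N (aromatic): no H
  1 × O: 1 H
  1 × O (charge -1): no H
  Total hydrogens = 5.
Net charge -1.
Molecular formula: C8H5N2O5-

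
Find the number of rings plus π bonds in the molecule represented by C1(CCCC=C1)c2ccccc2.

Molecular formula from the SMILES: C12H14.
DoU = (2C + 2 + N − H − X)/2 = (2·12 + 2 + 0 − 14 − 0)/2 = 12/2 = 6.
(Structurally: 2 ring(s) + 4 π bond(s) = 6.)

6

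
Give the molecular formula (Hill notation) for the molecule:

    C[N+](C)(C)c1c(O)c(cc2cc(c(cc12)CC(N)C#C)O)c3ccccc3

C23H25N2O2+

Heavy atoms from the SMILES: 23 C, 2 N, 2 O.
Implicit hydrogens by atom environment:
  8 × C (aromatic): 1 H each → 8
  8 × C (aromatic): no H
  3 × C: 3 H each → 9
  2 × C: 1 H each → 2
  2 × O: 1 H each → 2
  1 × C: 2 H
  1 × C: no H
  1 × N: 2 H
  1 × N (charge +1): no H
  Total hydrogens = 25.
Net charge +1.
Molecular formula: C23H25N2O2+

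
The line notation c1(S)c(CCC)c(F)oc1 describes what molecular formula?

C7H9FOS

Heavy atoms from the SMILES: 7 C, 1 F, 1 O, 1 S.
Implicit hydrogens by atom environment:
  3 × C (aromatic): no H
  2 × C: 2 H each → 4
  1 × C: 3 H
  1 × C (aromatic): 1 H
  1 × F: no H
  1 × O (aromatic): no H
  1 × S: 1 H
  Total hydrogens = 9.
Molecular formula: C7H9FOS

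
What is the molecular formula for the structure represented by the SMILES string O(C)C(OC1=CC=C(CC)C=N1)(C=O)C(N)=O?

C11H14N2O4

Heavy atoms from the SMILES: 11 C, 2 N, 4 O.
Implicit hydrogens by atom environment:
  4 × O: no H
  3 × C (aromatic): 1 H each → 3
  2 × C: 3 H each → 6
  2 × C (aromatic): no H
  2 × C: no H
  1 × C: 2 H
  1 × C: 1 H
  1 × N: 2 H
  1 × N (aromatic): no H
  Total hydrogens = 14.
Molecular formula: C11H14N2O4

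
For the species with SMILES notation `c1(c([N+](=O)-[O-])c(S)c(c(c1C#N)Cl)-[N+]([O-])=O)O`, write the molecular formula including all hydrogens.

Heavy atoms from the SMILES: 7 C, 1 Cl, 3 N, 5 O, 1 S.
Implicit hydrogens by atom environment:
  6 × C (aromatic): no H
  2 × N (charge +1): no H
  2 × O: no H
  2 × O (charge -1): no H
  1 × C: no H
  1 × Cl: no H
  1 × N: no H
  1 × O: 1 H
  1 × S: 1 H
  Total hydrogens = 2.
Molecular formula: C7H2ClN3O5S

C7H2ClN3O5S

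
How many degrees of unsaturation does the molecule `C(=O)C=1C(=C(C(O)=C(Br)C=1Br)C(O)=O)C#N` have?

8

Molecular formula from the SMILES: C9H3Br2NO4.
DoU = (2C + 2 + N − H − X)/2 = (2·9 + 2 + 1 − 3 − 2)/2 = 16/2 = 8.
(Structurally: 1 ring(s) + 7 π bond(s) = 8.)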